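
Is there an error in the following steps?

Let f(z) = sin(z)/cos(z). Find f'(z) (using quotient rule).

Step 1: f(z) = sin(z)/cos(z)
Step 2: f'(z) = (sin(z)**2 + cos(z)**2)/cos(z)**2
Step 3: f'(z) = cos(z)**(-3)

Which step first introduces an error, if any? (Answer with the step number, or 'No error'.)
Step 3

Step 3 is incorrect due to a wrong exponent.
The step shows: cos(z)**(-3)
The correct value should be: cos(z)**(-2)

Explanation: The exponent -2 on cos(z) was incorrectly written as -3: the term cos(z)**(-2) was incorrectly written as cos(z)**(-3)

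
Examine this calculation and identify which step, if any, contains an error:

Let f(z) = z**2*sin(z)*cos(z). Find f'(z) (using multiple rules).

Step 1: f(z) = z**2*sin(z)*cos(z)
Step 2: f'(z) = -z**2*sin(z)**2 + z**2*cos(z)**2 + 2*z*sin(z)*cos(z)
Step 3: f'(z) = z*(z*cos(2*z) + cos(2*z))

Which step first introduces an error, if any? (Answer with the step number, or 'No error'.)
Step 3

Step 3 is incorrect due to a wrong trig function.
The step shows: z*(z*cos(2*z) + cos(2*z))
The correct value should be: z*(z*cos(2*z) + sin(2*z))

Explanation: sin(2*z) was incorrectly written as cos(2*z): the term z*(z*cos(2*z) + sin(2*z)) was incorrectly written as z*(z*cos(2*z) + cos(2*z))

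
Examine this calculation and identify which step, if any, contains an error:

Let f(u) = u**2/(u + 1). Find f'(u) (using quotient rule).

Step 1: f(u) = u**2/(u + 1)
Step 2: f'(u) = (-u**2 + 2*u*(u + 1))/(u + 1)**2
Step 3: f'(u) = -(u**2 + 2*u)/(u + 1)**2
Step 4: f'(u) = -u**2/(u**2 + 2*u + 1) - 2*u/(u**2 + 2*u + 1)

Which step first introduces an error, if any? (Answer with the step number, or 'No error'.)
Step 3

Step 3 is incorrect due to a sign flip.
The step shows: -(u**2 + 2*u)/(u + 1)**2
The correct value should be: (u**2 + 2*u)/(u + 1)**2

Explanation: The sign of the whole expression was flipped: the term (u**2 + 2*u)/(u + 1)**2 was incorrectly written as -(u**2 + 2*u)/(u + 1)**2
The later steps are derived from this incorrect expression, so the error originates in Step 3.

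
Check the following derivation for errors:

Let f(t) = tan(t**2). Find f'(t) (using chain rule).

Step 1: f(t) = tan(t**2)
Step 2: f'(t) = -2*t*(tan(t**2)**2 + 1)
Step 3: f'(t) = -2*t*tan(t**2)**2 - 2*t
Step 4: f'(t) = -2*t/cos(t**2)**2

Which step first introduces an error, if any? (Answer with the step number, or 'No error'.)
Step 2

Step 2 is incorrect due to a sign flip.
The step shows: -2*t*(tan(t**2)**2 + 1)
The correct value should be: 2*t*(tan(t**2)**2 + 1)

Explanation: The sign of the whole expression was flipped: the term 2*t*(tan(t**2)**2 + 1) was incorrectly written as -2*t*(tan(t**2)**2 + 1)
The later steps are derived from this incorrect expression, so the error originates in Step 2.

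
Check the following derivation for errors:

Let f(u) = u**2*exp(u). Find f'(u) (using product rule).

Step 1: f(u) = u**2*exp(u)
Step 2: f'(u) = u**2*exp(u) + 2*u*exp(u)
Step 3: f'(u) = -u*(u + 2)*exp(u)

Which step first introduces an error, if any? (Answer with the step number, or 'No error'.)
Step 3

Step 3 is incorrect due to a sign flip.
The step shows: -u*(u + 2)*exp(u)
The correct value should be: u*(u + 2)*exp(u)

Explanation: The sign of the whole expression was flipped: the term u*(u + 2)*exp(u) was incorrectly written as -u*(u + 2)*exp(u)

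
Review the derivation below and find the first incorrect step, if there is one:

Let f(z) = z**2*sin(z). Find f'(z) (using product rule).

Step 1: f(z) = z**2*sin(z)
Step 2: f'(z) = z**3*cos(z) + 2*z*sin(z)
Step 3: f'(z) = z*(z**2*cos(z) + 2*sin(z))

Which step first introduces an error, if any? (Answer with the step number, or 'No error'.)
Step 2

Step 2 is incorrect due to a wrong exponent.
The step shows: z**3*cos(z) + 2*z*sin(z)
The correct value should be: z**2*cos(z) + 2*z*sin(z)

Explanation: The exponent 2 on z was incorrectly written as 3: the term z**2*cos(z) was incorrectly written as z**3*cos(z)
The later steps are derived from this incorrect expression, so the error originates in Step 2.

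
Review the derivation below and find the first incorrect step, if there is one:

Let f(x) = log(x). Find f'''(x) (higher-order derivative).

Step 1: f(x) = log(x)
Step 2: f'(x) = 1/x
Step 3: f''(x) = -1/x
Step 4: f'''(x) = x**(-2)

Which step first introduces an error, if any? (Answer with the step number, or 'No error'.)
Step 3

Step 3 is incorrect due to a wrong exponent.
The step shows: -1/x
The correct value should be: -1/x**2

Explanation: The exponent -2 on x was incorrectly written as -1: the term -1/x**2 was incorrectly written as -1/x
The later steps are derived from this incorrect expression, so the error originates in Step 3.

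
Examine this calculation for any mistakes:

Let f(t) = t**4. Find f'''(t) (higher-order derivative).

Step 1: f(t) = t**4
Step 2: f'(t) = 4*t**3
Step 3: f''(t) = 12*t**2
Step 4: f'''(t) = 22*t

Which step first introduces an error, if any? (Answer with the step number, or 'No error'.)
Step 4

Step 4 is incorrect due to a wrong coefficient.
The step shows: 22*t
The correct value should be: 24*t

Explanation: The coefficient 24 was incorrectly written as 22: the term 24*t was incorrectly written as 22*t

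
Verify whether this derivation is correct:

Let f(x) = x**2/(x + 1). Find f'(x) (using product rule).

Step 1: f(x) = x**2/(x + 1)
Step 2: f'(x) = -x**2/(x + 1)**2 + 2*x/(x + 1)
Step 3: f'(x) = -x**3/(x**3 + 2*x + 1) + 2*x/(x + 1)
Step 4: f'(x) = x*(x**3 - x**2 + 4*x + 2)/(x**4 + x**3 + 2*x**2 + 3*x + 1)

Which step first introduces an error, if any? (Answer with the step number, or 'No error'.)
Step 3

Step 3 is incorrect due to a wrong exponent.
The step shows: -x**3/(x**3 + 2*x + 1) + 2*x/(x + 1)
The correct value should be: -x**2/(x**2 + 2*x + 1) + 2*x/(x + 1)

Explanation: The exponent 2 on x was incorrectly written as 3: the term -x**2/(x**2 + 2*x + 1) was incorrectly written as -x**3/(x**3 + 2*x + 1)
The later steps are derived from this incorrect expression, so the error originates in Step 3.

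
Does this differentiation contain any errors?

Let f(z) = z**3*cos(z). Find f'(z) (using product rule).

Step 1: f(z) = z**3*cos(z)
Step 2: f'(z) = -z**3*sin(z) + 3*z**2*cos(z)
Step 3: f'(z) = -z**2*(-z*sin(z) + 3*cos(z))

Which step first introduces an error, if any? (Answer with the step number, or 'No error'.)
Step 3

Step 3 is incorrect due to a sign flip.
The step shows: -z**2*(-z*sin(z) + 3*cos(z))
The correct value should be: z**2*(-z*sin(z) + 3*cos(z))

Explanation: The sign of the whole expression was flipped: the term z**2*(-z*sin(z) + 3*cos(z)) was incorrectly written as -z**2*(-z*sin(z) + 3*cos(z))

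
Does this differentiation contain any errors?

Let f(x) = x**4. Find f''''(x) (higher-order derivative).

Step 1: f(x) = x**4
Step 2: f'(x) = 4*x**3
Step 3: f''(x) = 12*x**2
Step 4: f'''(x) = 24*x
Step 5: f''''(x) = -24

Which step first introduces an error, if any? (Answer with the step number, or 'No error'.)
Step 5

Step 5 is incorrect due to a sign flip.
The step shows: -24
The correct value should be: 24

Explanation: The sign of the whole expression was flipped: the term 24 was incorrectly written as -24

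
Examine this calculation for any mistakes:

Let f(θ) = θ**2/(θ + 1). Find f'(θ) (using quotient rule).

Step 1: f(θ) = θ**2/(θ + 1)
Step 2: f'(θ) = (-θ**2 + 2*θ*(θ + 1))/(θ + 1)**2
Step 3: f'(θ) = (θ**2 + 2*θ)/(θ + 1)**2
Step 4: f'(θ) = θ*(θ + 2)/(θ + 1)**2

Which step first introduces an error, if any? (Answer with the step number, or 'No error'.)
No error

All steps in this derivation are correct.
The final answer f'(θ) = θ*(θ + 2)/(θ + 1)**2 is valid.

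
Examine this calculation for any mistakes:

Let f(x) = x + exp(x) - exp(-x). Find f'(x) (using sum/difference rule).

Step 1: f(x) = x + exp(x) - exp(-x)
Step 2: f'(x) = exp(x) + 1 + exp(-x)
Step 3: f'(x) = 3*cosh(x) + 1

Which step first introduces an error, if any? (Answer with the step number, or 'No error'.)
Step 3

Step 3 is incorrect due to a wrong coefficient.
The step shows: 3*cosh(x) + 1
The correct value should be: 2*cosh(x) + 1

Explanation: The coefficient 2 was incorrectly written as 3: the term 2*cosh(x) was incorrectly written as 3*cosh(x)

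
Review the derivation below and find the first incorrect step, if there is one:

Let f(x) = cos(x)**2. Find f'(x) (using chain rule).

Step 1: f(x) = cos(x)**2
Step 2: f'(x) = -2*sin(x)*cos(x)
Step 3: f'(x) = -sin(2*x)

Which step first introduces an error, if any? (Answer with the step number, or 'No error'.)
No error

All steps in this derivation are correct.
The final answer f'(x) = -sin(2*x) is valid.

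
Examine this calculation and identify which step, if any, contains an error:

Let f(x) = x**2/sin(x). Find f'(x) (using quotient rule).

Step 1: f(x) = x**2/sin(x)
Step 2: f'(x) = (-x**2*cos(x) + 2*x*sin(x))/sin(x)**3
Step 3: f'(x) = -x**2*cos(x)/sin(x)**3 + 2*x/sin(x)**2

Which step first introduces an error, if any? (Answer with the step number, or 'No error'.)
Step 2

Step 2 is incorrect due to a wrong exponent.
The step shows: (-x**2*cos(x) + 2*x*sin(x))/sin(x)**3
The correct value should be: (-x**2*cos(x) + 2*x*sin(x))/sin(x)**2

Explanation: The exponent -2 on sin(x) was incorrectly written as -3: the term (-x**2*cos(x) + 2*x*sin(x))/sin(x)**2 was incorrectly written as (-x**2*cos(x) + 2*x*sin(x))/sin(x)**3
The later steps are derived from this incorrect expression, so the error originates in Step 2.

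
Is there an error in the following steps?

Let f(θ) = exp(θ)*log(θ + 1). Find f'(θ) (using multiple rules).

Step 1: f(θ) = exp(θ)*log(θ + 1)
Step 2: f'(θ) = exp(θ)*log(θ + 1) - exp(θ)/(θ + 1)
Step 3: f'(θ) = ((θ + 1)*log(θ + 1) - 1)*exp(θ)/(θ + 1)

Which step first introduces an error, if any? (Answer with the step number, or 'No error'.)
Step 2

Step 2 is incorrect due to a sign flip.
The step shows: exp(θ)*log(θ + 1) - exp(θ)/(θ + 1)
The correct value should be: exp(θ)*log(θ + 1) + exp(θ)/(θ + 1)

Explanation: The sign of one term was flipped: the term exp(θ)/(θ + 1) was incorrectly written as -exp(θ)/(θ + 1)
The later steps are derived from this incorrect expression, so the error originates in Step 2.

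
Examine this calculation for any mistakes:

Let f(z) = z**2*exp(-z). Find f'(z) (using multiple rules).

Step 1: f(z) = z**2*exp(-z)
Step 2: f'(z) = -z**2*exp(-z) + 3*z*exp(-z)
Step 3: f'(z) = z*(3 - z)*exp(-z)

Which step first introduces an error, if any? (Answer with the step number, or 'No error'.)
Step 2

Step 2 is incorrect due to a wrong coefficient.
The step shows: -z**2*exp(-z) + 3*z*exp(-z)
The correct value should be: -z**2*exp(-z) + 2*z*exp(-z)

Explanation: The coefficient 2 was incorrectly written as 3: the term 2*z*exp(-z) was incorrectly written as 3*z*exp(-z)
The later steps are derived from this incorrect expression, so the error originates in Step 2.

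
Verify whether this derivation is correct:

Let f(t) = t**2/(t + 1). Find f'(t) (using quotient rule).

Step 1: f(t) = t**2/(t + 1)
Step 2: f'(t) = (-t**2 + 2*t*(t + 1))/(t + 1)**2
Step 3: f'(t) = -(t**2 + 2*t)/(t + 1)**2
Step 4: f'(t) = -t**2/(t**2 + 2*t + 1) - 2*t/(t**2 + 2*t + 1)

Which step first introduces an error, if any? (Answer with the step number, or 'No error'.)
Step 3

Step 3 is incorrect due to a sign flip.
The step shows: -(t**2 + 2*t)/(t + 1)**2
The correct value should be: (t**2 + 2*t)/(t + 1)**2

Explanation: The sign of the whole expression was flipped: the term (t**2 + 2*t)/(t + 1)**2 was incorrectly written as -(t**2 + 2*t)/(t + 1)**2
The later steps are derived from this incorrect expression, so the error originates in Step 3.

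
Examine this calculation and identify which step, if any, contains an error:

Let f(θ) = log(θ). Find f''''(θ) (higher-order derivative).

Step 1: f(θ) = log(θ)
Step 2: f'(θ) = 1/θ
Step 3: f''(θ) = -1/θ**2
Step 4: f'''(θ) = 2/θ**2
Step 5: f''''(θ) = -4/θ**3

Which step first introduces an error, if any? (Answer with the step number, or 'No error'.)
Step 4

Step 4 is incorrect due to a wrong exponent.
The step shows: 2/θ**2
The correct value should be: 2/θ**3

Explanation: The exponent -3 on θ was incorrectly written as -2: the term 2/θ**3 was incorrectly written as 2/θ**2
The later steps are derived from this incorrect expression, so the error originates in Step 4.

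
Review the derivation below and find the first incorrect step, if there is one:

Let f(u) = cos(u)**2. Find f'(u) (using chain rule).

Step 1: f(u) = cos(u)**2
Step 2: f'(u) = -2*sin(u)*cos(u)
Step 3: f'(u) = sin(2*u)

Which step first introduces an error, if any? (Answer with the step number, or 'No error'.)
Step 3

Step 3 is incorrect due to a sign flip.
The step shows: sin(2*u)
The correct value should be: -sin(2*u)

Explanation: The sign of the whole expression was flipped: the term -sin(2*u) was incorrectly written as sin(2*u)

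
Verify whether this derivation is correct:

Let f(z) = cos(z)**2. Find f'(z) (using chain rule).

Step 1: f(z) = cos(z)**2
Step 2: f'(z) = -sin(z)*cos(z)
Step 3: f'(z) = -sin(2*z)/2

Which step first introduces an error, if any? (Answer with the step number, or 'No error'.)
Step 2

Step 2 is incorrect due to a wrong coefficient.
The step shows: -sin(z)*cos(z)
The correct value should be: -2*sin(z)*cos(z)

Explanation: The coefficient -2 was incorrectly written as -1: the term -2*sin(z)*cos(z) was incorrectly written as -sin(z)*cos(z)
The later steps are derived from this incorrect expression, so the error originates in Step 2.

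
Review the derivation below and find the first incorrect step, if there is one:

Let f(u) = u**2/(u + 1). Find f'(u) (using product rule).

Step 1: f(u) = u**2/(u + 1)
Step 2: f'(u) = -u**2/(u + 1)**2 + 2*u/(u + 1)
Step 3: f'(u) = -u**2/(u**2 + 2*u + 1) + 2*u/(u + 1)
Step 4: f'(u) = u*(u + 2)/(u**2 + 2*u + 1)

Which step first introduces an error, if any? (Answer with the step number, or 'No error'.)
No error

All steps in this derivation are correct.
The final answer f'(u) = u*(u + 2)/(u**2 + 2*u + 1) is valid.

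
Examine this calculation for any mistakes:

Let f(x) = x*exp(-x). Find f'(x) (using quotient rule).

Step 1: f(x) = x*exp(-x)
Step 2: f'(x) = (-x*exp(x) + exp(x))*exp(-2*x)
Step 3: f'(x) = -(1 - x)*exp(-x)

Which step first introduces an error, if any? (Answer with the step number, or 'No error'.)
Step 3

Step 3 is incorrect due to a sign flip.
The step shows: -(1 - x)*exp(-x)
The correct value should be: (1 - x)*exp(-x)

Explanation: The sign of the whole expression was flipped: the term (1 - x)*exp(-x) was incorrectly written as -(1 - x)*exp(-x)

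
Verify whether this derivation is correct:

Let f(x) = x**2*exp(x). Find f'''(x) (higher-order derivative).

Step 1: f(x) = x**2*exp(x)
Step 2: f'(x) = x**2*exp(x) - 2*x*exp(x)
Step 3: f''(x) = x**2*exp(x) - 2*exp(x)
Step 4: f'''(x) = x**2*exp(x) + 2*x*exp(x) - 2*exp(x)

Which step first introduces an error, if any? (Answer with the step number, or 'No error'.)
Step 2

Step 2 is incorrect due to a sign flip.
The step shows: x**2*exp(x) - 2*x*exp(x)
The correct value should be: x**2*exp(x) + 2*x*exp(x)

Explanation: The sign of one term was flipped: the term 2*x*exp(x) was incorrectly written as -2*x*exp(x)
The later steps are derived from this incorrect expression, so the error originates in Step 2.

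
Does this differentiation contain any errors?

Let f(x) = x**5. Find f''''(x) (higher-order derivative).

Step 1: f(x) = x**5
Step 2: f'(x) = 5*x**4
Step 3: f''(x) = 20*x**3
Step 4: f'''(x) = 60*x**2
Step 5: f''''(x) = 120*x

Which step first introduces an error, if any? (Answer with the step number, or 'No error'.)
No error

All steps in this derivation are correct.
The final answer f''''(x) = 120*x is valid.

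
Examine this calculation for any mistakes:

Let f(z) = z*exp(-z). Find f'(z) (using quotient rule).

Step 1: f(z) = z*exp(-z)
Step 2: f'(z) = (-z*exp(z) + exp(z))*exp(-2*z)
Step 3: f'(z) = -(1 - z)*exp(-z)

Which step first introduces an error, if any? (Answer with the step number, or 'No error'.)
Step 3

Step 3 is incorrect due to a sign flip.
The step shows: -(1 - z)*exp(-z)
The correct value should be: (1 - z)*exp(-z)

Explanation: The sign of the whole expression was flipped: the term (1 - z)*exp(-z) was incorrectly written as -(1 - z)*exp(-z)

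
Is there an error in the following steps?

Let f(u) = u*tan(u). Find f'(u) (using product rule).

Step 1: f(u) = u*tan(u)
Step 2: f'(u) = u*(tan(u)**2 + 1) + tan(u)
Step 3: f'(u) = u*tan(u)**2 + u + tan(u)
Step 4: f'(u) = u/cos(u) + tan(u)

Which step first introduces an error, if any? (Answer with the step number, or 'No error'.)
Step 4

Step 4 is incorrect due to a wrong exponent.
The step shows: u/cos(u) + tan(u)
The correct value should be: u/cos(u)**2 + tan(u)

Explanation: The exponent -2 on cos(u) was incorrectly written as -1: the term u/cos(u)**2 was incorrectly written as u/cos(u)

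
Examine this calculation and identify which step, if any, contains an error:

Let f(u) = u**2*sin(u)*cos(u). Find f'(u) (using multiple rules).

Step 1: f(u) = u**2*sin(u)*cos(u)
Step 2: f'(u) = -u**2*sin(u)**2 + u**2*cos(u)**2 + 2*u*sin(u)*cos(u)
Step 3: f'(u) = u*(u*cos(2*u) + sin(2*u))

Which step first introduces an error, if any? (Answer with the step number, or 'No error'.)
No error

All steps in this derivation are correct.
The final answer f'(u) = u*(u*cos(2*u) + sin(2*u)) is valid.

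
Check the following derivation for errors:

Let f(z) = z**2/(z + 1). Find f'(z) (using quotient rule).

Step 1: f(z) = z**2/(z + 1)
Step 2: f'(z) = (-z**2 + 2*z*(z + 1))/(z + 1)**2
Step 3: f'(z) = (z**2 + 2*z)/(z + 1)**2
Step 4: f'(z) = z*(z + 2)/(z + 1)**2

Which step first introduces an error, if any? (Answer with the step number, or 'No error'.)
No error

All steps in this derivation are correct.
The final answer f'(z) = z*(z + 2)/(z + 1)**2 is valid.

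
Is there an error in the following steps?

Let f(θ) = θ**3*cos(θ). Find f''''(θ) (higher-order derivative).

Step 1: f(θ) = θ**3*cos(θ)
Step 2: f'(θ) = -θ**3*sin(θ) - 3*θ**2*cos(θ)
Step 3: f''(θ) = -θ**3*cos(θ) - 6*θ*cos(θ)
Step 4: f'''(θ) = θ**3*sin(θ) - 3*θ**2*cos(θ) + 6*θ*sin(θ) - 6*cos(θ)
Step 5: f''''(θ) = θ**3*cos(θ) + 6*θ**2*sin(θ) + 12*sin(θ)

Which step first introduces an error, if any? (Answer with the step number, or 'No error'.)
Step 2

Step 2 is incorrect due to a sign flip.
The step shows: -θ**3*sin(θ) - 3*θ**2*cos(θ)
The correct value should be: -θ**3*sin(θ) + 3*θ**2*cos(θ)

Explanation: The sign of one term was flipped: the term 3*θ**2*cos(θ) was incorrectly written as -3*θ**2*cos(θ)
The later steps are derived from this incorrect expression, so the error originates in Step 2.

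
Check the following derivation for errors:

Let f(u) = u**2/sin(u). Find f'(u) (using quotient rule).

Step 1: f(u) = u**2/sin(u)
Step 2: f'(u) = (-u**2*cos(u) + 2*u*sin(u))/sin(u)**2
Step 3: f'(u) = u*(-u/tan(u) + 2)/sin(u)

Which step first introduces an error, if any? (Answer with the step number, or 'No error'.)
No error

All steps in this derivation are correct.
The final answer f'(u) = u*(-u/tan(u) + 2)/sin(u) is valid.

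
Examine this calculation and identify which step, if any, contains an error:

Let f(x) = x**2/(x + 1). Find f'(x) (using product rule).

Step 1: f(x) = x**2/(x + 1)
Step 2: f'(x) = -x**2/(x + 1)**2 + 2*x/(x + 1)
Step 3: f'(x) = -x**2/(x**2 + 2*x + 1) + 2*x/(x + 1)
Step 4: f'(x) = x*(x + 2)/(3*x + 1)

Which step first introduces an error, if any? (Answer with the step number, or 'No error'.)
Step 4

Step 4 is incorrect due to a wrong exponent.
The step shows: x*(x + 2)/(3*x + 1)
The correct value should be: x*(x + 2)/(x**2 + 2*x + 1)

Explanation: The exponent 2 on x was incorrectly written as 1: the term x*(x + 2)/(x**2 + 2*x + 1) was incorrectly written as x*(x + 2)/(3*x + 1)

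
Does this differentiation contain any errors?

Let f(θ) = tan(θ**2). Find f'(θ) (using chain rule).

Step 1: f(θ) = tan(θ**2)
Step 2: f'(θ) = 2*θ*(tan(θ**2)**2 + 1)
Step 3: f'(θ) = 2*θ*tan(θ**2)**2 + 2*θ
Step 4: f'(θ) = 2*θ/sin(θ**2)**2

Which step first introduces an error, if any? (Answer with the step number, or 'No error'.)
Step 4

Step 4 is incorrect due to a wrong trig function.
The step shows: 2*θ/sin(θ**2)**2
The correct value should be: 2*θ/cos(θ**2)**2

Explanation: cos(θ**2) was incorrectly written as sin(θ**2): the term 2*θ/cos(θ**2)**2 was incorrectly written as 2*θ/sin(θ**2)**2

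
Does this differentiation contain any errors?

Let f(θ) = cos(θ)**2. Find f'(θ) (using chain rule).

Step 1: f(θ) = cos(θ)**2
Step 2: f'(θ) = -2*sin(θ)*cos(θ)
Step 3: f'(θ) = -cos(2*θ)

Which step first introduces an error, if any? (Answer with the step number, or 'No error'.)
Step 3

Step 3 is incorrect due to a wrong trig function.
The step shows: -cos(2*θ)
The correct value should be: -sin(2*θ)

Explanation: sin(2*θ) was incorrectly written as cos(2*θ): the term -sin(2*θ) was incorrectly written as -cos(2*θ)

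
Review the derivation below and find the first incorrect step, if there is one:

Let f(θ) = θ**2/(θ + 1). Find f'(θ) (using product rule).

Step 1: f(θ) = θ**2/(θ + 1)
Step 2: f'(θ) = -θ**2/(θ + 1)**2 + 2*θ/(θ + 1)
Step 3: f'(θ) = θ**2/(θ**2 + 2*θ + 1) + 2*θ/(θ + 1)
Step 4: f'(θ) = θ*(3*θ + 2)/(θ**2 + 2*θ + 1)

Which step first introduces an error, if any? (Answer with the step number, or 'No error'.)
Step 3

Step 3 is incorrect due to a sign flip.
The step shows: θ**2/(θ**2 + 2*θ + 1) + 2*θ/(θ + 1)
The correct value should be: -θ**2/(θ**2 + 2*θ + 1) + 2*θ/(θ + 1)

Explanation: The sign of one term was flipped: the term -θ**2/(θ**2 + 2*θ + 1) was incorrectly written as θ**2/(θ**2 + 2*θ + 1)
The later steps are derived from this incorrect expression, so the error originates in Step 3.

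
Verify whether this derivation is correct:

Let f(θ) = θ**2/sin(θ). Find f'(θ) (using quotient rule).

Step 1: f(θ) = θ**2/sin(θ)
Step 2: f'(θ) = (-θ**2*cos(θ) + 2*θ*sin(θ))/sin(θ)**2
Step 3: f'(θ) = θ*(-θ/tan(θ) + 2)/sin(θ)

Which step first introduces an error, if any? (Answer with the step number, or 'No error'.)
No error

All steps in this derivation are correct.
The final answer f'(θ) = θ*(-θ/tan(θ) + 2)/sin(θ) is valid.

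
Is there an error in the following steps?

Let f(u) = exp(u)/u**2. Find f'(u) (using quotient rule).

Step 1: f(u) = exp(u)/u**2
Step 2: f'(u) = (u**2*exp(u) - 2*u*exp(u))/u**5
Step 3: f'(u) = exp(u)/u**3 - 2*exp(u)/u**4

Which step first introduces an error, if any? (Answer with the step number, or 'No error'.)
Step 2

Step 2 is incorrect due to a wrong exponent.
The step shows: (u**2*exp(u) - 2*u*exp(u))/u**5
The correct value should be: (u**2*exp(u) - 2*u*exp(u))/u**4

Explanation: The exponent -4 on u was incorrectly written as -5: the term (u**2*exp(u) - 2*u*exp(u))/u**4 was incorrectly written as (u**2*exp(u) - 2*u*exp(u))/u**5
The later steps are derived from this incorrect expression, so the error originates in Step 2.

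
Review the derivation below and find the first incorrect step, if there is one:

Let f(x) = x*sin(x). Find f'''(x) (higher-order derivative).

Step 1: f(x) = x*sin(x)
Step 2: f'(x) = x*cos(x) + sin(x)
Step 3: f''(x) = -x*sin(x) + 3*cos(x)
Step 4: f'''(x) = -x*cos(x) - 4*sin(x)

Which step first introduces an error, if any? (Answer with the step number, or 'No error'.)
Step 3

Step 3 is incorrect due to a wrong coefficient.
The step shows: -x*sin(x) + 3*cos(x)
The correct value should be: -x*sin(x) + 2*cos(x)

Explanation: The coefficient 2 was incorrectly written as 3: the term 2*cos(x) was incorrectly written as 3*cos(x)
The later steps are derived from this incorrect expression, so the error originates in Step 3.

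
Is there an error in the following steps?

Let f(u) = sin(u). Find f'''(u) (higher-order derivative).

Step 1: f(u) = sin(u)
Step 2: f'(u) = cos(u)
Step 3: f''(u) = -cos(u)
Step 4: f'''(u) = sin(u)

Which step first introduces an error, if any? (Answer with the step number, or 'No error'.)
Step 3

Step 3 is incorrect due to a wrong trig function.
The step shows: -cos(u)
The correct value should be: -sin(u)

Explanation: sin(u) was incorrectly written as cos(u): the term -sin(u) was incorrectly written as -cos(u)
The later steps are derived from this incorrect expression, so the error originates in Step 3.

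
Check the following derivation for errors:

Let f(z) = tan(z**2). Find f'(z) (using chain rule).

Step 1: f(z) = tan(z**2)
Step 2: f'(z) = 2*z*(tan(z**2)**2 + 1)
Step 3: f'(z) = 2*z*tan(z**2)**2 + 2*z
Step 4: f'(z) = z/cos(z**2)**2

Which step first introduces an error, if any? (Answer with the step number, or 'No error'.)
Step 4

Step 4 is incorrect due to a wrong coefficient.
The step shows: z/cos(z**2)**2
The correct value should be: 2*z/cos(z**2)**2

Explanation: The coefficient 2 was incorrectly written as 1: the term 2*z/cos(z**2)**2 was incorrectly written as z/cos(z**2)**2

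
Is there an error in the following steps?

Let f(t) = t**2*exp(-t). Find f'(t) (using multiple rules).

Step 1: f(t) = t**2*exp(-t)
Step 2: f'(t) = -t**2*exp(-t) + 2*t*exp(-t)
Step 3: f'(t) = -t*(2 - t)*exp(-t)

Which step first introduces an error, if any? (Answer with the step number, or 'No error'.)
Step 3

Step 3 is incorrect due to a sign flip.
The step shows: -t*(2 - t)*exp(-t)
The correct value should be: t*(2 - t)*exp(-t)

Explanation: The sign of the whole expression was flipped: the term t*(2 - t)*exp(-t) was incorrectly written as -t*(2 - t)*exp(-t)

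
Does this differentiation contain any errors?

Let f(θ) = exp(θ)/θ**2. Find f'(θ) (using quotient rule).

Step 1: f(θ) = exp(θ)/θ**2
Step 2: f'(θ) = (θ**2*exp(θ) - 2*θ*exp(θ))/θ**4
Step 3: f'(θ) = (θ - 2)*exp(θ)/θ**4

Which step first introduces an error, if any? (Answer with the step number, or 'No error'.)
Step 3

Step 3 is incorrect due to a wrong exponent.
The step shows: (θ - 2)*exp(θ)/θ**4
The correct value should be: (θ - 2)*exp(θ)/θ**3

Explanation: The exponent -3 on θ was incorrectly written as -4: the term (θ - 2)*exp(θ)/θ**3 was incorrectly written as (θ - 2)*exp(θ)/θ**4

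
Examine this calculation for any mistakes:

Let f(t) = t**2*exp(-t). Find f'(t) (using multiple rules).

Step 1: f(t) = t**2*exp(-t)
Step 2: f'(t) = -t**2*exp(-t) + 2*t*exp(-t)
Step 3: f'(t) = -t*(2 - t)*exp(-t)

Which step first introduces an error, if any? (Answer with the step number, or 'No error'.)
Step 3

Step 3 is incorrect due to a sign flip.
The step shows: -t*(2 - t)*exp(-t)
The correct value should be: t*(2 - t)*exp(-t)

Explanation: The sign of the whole expression was flipped: the term t*(2 - t)*exp(-t) was incorrectly written as -t*(2 - t)*exp(-t)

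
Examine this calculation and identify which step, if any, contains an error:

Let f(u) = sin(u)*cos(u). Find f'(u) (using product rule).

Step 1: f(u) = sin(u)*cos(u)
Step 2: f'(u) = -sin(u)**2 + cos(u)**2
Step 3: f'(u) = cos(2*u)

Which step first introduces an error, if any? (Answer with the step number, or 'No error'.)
No error

All steps in this derivation are correct.
The final answer f'(u) = cos(2*u) is valid.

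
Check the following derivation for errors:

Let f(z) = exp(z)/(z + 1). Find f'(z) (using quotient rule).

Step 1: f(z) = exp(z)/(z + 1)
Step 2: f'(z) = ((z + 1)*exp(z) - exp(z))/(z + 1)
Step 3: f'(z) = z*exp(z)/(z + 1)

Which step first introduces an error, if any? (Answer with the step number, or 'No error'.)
Step 2

Step 2 is incorrect due to a wrong exponent.
The step shows: ((z + 1)*exp(z) - exp(z))/(z + 1)
The correct value should be: ((z + 1)*exp(z) - exp(z))/(z + 1)**2

Explanation: The exponent -2 on z + 1 was incorrectly written as -1: the term ((z + 1)*exp(z) - exp(z))/(z + 1)**2 was incorrectly written as ((z + 1)*exp(z) - exp(z))/(z + 1)
The later steps are derived from this incorrect expression, so the error originates in Step 2.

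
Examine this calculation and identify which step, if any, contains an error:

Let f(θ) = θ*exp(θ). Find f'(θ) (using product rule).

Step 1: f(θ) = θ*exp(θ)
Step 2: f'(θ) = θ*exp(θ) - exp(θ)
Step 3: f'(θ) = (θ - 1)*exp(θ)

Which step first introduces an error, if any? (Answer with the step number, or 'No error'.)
Step 2

Step 2 is incorrect due to a sign flip.
The step shows: θ*exp(θ) - exp(θ)
The correct value should be: θ*exp(θ) + exp(θ)

Explanation: The sign of one term was flipped: the term exp(θ) was incorrectly written as -exp(θ)
The later steps are derived from this incorrect expression, so the error originates in Step 2.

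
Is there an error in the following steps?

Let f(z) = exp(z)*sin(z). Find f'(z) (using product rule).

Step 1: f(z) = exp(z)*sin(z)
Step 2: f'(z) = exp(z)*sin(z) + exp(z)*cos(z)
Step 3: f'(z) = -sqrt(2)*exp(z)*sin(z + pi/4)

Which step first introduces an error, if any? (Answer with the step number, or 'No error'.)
Step 3

Step 3 is incorrect due to a sign flip.
The step shows: -sqrt(2)*exp(z)*sin(z + pi/4)
The correct value should be: sqrt(2)*exp(z)*sin(z + pi/4)

Explanation: The sign of the whole expression was flipped: the term sqrt(2)*exp(z)*sin(z + pi/4) was incorrectly written as -sqrt(2)*exp(z)*sin(z + pi/4)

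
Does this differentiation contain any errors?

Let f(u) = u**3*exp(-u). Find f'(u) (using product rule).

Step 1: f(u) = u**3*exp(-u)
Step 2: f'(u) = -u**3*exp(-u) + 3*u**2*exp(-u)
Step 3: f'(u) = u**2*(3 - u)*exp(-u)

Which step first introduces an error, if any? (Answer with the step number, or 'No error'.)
No error

All steps in this derivation are correct.
The final answer f'(u) = u**2*(3 - u)*exp(-u) is valid.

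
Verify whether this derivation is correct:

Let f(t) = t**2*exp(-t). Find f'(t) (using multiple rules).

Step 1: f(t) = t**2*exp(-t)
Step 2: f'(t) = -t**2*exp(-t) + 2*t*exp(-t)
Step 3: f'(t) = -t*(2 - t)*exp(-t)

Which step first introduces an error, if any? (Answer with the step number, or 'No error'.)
Step 3

Step 3 is incorrect due to a sign flip.
The step shows: -t*(2 - t)*exp(-t)
The correct value should be: t*(2 - t)*exp(-t)

Explanation: The sign of the whole expression was flipped: the term t*(2 - t)*exp(-t) was incorrectly written as -t*(2 - t)*exp(-t)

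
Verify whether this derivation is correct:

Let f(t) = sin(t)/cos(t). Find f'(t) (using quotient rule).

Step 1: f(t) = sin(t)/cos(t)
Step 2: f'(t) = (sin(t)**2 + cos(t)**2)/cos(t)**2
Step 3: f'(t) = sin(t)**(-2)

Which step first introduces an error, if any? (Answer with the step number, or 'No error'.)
Step 3

Step 3 is incorrect due to a wrong trig function.
The step shows: sin(t)**(-2)
The correct value should be: cos(t)**(-2)

Explanation: cos(t) was incorrectly written as sin(t): the term cos(t)**(-2) was incorrectly written as sin(t)**(-2)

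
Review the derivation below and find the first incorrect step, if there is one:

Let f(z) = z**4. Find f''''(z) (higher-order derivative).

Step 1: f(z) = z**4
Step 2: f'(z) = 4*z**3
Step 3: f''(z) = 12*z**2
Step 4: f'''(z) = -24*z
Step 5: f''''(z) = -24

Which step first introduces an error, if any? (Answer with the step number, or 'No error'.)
Step 4

Step 4 is incorrect due to a sign flip.
The step shows: -24*z
The correct value should be: 24*z

Explanation: The sign of the whole expression was flipped: the term 24*z was incorrectly written as -24*z
The later steps are derived from this incorrect expression, so the error originates in Step 4.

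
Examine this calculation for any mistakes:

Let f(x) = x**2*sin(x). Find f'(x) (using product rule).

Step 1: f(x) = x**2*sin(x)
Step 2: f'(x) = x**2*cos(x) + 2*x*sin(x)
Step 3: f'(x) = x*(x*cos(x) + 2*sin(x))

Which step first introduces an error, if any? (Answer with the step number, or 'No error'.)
No error

All steps in this derivation are correct.
The final answer f'(x) = x*(x*cos(x) + 2*sin(x)) is valid.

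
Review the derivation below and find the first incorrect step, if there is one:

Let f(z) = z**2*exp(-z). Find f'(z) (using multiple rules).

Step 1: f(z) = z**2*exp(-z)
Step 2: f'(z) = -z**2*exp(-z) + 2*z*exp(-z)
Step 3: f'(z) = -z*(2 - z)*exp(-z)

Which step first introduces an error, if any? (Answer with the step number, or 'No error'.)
Step 3

Step 3 is incorrect due to a sign flip.
The step shows: -z*(2 - z)*exp(-z)
The correct value should be: z*(2 - z)*exp(-z)

Explanation: The sign of the whole expression was flipped: the term z*(2 - z)*exp(-z) was incorrectly written as -z*(2 - z)*exp(-z)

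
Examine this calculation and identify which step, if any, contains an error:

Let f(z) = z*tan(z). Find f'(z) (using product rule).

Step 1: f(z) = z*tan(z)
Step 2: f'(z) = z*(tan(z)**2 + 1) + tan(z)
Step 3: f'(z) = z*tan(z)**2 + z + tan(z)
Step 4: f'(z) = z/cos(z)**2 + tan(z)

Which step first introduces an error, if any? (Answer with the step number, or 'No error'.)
No error

All steps in this derivation are correct.
The final answer f'(z) = z/cos(z)**2 + tan(z) is valid.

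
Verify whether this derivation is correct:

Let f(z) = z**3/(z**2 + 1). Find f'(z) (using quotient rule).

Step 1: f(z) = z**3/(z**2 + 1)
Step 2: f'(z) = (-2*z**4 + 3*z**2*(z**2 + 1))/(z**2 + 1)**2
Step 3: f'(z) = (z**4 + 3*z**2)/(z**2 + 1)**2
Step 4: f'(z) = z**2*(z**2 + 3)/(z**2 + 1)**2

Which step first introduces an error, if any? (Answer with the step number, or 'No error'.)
No error

All steps in this derivation are correct.
The final answer f'(z) = z**2*(z**2 + 3)/(z**2 + 1)**2 is valid.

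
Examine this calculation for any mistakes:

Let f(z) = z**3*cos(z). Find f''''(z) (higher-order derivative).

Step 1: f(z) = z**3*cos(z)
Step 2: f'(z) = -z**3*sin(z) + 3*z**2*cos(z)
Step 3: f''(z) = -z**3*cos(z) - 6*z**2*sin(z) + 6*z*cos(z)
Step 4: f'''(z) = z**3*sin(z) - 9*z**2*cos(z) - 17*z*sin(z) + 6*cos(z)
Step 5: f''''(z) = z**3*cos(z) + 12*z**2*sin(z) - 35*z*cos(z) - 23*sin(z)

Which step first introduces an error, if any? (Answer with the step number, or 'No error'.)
Step 4

Step 4 is incorrect due to a wrong coefficient.
The step shows: z**3*sin(z) - 9*z**2*cos(z) - 17*z*sin(z) + 6*cos(z)
The correct value should be: z**3*sin(z) - 9*z**2*cos(z) - 18*z*sin(z) + 6*cos(z)

Explanation: The coefficient -18 was incorrectly written as -17: the term -18*z*sin(z) was incorrectly written as -17*z*sin(z)
The later steps are derived from this incorrect expression, so the error originates in Step 4.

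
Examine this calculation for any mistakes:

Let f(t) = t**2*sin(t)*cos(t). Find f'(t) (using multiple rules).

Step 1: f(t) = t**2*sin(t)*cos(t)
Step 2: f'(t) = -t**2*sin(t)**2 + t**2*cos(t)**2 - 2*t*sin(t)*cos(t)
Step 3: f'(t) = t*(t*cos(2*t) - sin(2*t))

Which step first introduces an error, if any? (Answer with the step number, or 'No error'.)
Step 2

Step 2 is incorrect due to a sign flip.
The step shows: -t**2*sin(t)**2 + t**2*cos(t)**2 - 2*t*sin(t)*cos(t)
The correct value should be: -t**2*sin(t)**2 + t**2*cos(t)**2 + 2*t*sin(t)*cos(t)

Explanation: The sign of one term was flipped: the term 2*t*sin(t)*cos(t) was incorrectly written as -2*t*sin(t)*cos(t)
The later steps are derived from this incorrect expression, so the error originates in Step 2.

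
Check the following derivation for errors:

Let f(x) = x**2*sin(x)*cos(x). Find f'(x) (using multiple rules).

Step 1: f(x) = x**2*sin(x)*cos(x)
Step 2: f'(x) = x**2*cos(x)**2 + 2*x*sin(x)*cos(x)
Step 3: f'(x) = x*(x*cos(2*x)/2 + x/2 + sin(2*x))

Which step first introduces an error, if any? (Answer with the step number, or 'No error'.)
Step 2

Step 2 is incorrect due to a dropped term.
The step shows: x**2*cos(x)**2 + 2*x*sin(x)*cos(x)
The correct value should be: -x**2*sin(x)**2 + x**2*cos(x)**2 + 2*x*sin(x)*cos(x)

Explanation: A term was dropped: the term -x**2*sin(x)**2 was incorrectly omitted
The later steps are derived from this incorrect expression, so the error originates in Step 2.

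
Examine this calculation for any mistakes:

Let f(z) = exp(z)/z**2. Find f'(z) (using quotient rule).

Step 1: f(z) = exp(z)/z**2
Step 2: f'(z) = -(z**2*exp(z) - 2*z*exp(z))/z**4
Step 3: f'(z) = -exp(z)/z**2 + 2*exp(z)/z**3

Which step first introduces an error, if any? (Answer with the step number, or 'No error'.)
Step 2

Step 2 is incorrect due to a sign flip.
The step shows: -(z**2*exp(z) - 2*z*exp(z))/z**4
The correct value should be: (z**2*exp(z) - 2*z*exp(z))/z**4

Explanation: The sign of the whole expression was flipped: the term (z**2*exp(z) - 2*z*exp(z))/z**4 was incorrectly written as -(z**2*exp(z) - 2*z*exp(z))/z**4
The later steps are derived from this incorrect expression, so the error originates in Step 2.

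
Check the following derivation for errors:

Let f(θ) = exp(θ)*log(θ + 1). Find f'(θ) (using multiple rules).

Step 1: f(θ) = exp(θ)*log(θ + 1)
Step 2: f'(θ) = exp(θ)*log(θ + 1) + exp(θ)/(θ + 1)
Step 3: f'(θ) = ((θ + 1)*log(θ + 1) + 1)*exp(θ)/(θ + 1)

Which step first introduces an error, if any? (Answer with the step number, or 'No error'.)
No error

All steps in this derivation are correct.
The final answer f'(θ) = ((θ + 1)*log(θ + 1) + 1)*exp(θ)/(θ + 1) is valid.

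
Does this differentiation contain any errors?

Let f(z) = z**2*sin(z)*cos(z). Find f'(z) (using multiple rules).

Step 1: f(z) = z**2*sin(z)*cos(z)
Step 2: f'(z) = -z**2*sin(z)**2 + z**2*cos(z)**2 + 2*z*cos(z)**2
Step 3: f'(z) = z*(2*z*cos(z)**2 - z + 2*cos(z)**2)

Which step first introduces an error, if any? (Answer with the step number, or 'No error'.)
Step 2

Step 2 is incorrect due to a wrong trig function.
The step shows: -z**2*sin(z)**2 + z**2*cos(z)**2 + 2*z*cos(z)**2
The correct value should be: -z**2*sin(z)**2 + z**2*cos(z)**2 + 2*z*sin(z)*cos(z)

Explanation: sin(z) was incorrectly written as cos(z): the term 2*z*sin(z)*cos(z) was incorrectly written as 2*z*cos(z)**2
The later steps are derived from this incorrect expression, so the error originates in Step 2.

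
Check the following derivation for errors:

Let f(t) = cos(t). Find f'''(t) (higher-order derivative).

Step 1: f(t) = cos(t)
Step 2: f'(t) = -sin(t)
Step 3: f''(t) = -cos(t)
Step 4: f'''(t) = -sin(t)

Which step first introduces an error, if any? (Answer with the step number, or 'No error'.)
Step 4

Step 4 is incorrect due to a sign flip.
The step shows: -sin(t)
The correct value should be: sin(t)

Explanation: The sign of the whole expression was flipped: the term sin(t) was incorrectly written as -sin(t)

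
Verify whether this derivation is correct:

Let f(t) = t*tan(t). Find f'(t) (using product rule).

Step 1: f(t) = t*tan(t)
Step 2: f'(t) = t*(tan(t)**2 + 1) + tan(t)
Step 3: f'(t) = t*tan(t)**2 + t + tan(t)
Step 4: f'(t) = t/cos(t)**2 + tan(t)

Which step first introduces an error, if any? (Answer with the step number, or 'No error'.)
No error

All steps in this derivation are correct.
The final answer f'(t) = t/cos(t)**2 + tan(t) is valid.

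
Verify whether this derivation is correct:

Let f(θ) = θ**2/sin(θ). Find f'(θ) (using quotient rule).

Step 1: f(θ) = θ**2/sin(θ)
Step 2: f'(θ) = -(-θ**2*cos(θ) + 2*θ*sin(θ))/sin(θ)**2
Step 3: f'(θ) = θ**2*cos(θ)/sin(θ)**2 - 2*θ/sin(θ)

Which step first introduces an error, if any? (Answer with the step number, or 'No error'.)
Step 2

Step 2 is incorrect due to a sign flip.
The step shows: -(-θ**2*cos(θ) + 2*θ*sin(θ))/sin(θ)**2
The correct value should be: (-θ**2*cos(θ) + 2*θ*sin(θ))/sin(θ)**2

Explanation: The sign of the whole expression was flipped: the term (-θ**2*cos(θ) + 2*θ*sin(θ))/sin(θ)**2 was incorrectly written as -(-θ**2*cos(θ) + 2*θ*sin(θ))/sin(θ)**2
The later steps are derived from this incorrect expression, so the error originates in Step 2.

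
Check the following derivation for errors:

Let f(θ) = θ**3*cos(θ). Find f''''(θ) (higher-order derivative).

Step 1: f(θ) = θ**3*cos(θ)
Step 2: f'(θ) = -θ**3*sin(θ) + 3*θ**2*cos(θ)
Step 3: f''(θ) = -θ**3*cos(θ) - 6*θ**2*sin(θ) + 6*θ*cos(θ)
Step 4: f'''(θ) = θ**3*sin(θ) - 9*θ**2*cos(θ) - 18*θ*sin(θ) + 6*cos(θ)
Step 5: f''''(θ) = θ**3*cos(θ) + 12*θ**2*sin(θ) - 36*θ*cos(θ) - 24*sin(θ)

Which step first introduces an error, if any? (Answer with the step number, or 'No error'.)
No error

All steps in this derivation are correct.
The final answer f''''(θ) = θ**3*cos(θ) + 12*θ**2*sin(θ) - 36*θ*cos(θ) - 24*sin(θ) is valid.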